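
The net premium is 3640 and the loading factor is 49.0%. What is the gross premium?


Gross = net * (1 + loading)
= 3640 * (1 + 0.49)
= 3640 * 1.49
= 5423.6


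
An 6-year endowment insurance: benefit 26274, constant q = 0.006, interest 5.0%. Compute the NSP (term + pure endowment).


Term component = 788.9199
Pure endowment = 6_p_x * v^6 * benefit = 0.964536 * 0.746215 * 26274 = 18910.748
NSP = 19699.6679


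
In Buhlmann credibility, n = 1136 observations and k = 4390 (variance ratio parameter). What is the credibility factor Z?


Z = n / (n + k)
= 1136 / (1136 + 4390)
= 1136 / 5526
= 0.2056


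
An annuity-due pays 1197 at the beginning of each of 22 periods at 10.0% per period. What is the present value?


PV_due = PMT * (1-(1+i)^(-n))/i * (1+i)
PV_immediate = 10499.5337
PV_due = 10499.5337 * 1.1
= 11549.4871


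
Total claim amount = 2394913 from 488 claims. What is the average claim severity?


severity = total / number
= 2394913 / 488
= 4907.6086


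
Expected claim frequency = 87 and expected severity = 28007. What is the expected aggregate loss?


E[S] = E[N] * E[X]
= 87 * 28007
= 2.4366e+06


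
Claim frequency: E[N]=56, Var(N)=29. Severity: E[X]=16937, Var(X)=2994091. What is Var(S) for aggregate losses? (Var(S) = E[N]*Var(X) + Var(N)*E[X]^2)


Var(S) = E[N]*Var(X) + Var(N)*E[X]^2
= 56*2994091 + 29*16937^2
= 167669096 + 8318997101
= 8.4867e+09


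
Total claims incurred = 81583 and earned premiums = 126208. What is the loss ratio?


Loss ratio = claims / premiums
= 81583 / 126208
= 0.6464


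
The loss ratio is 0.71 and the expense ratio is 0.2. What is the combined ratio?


Combined ratio = loss ratio + expense ratio
= 0.71 + 0.2
= 0.91


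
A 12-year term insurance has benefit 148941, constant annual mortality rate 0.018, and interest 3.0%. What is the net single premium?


NSP = benefit * sum_{k=0}^{n-1} k_p_x * q * v^(k+1)
With constant q=0.018, v=0.970874
Sum = 0.163494
NSP = 148941 * 0.163494
= 24350.9792


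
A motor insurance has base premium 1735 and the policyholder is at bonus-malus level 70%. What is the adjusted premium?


adjusted = base * BM_level / 100
= 1735 * 70 / 100
= 1735 * 0.7
= 1214.5


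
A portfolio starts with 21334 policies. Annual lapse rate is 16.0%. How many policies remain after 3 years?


remaining = initial * (1 - lapse)^years
= 21334 * (1 - 0.16)^3
= 21334 * 0.592704
= 12644.7471


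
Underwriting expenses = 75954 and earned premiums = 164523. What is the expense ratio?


Expense ratio = expenses / premiums
= 75954 / 164523
= 0.4617


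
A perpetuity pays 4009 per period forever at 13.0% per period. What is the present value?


PV = PMT / i
= 4009 / 0.13
= 30838.4615


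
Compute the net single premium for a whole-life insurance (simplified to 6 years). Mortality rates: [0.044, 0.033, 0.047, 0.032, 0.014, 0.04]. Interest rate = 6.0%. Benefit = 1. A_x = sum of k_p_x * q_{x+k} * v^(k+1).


v = 0.943396
Year 0: k_p_x=1.0, q=0.044, term=0.041509
Year 1: k_p_x=0.956, q=0.033, term=0.028078
Year 2: k_p_x=0.924452, q=0.047, term=0.036481
Year 3: k_p_x=0.881003, q=0.032, term=0.022331
Year 4: k_p_x=0.852811, q=0.014, term=0.008922
Year 5: k_p_x=0.840871, q=0.04, term=0.023711
A_x = 0.161


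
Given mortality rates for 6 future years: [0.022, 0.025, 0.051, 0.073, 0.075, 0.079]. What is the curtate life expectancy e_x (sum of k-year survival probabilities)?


e_x = sum_{k=1}^{n} k_p_x
k_p_x values:
  1_p_x = 0.978
  2_p_x = 0.95355
  3_p_x = 0.904919
  4_p_x = 0.83886
  5_p_x = 0.775945
  6_p_x = 0.714646
e_x = 5.1659


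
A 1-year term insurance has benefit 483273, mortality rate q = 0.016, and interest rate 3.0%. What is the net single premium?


NSP = benefit * q * v
v = 1/(1+i) = 0.970874
NSP = 483273 * 0.016 * 0.970874
= 7507.1534


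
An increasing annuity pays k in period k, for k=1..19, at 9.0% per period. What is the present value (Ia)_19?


(Ia)_n = sum_{k=1}^{n} k * v^k, v = 1/(1+i)
v = 0.917431
Sum computed term by term:
(Ia)_19 = 67.3369


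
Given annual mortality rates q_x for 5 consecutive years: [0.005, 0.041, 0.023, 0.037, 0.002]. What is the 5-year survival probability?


p_k = 1 - q_k for each year
Survival = product of (1 - q_k)
= 0.995 * 0.959 * 0.977 * 0.963 * 0.998
= 0.896


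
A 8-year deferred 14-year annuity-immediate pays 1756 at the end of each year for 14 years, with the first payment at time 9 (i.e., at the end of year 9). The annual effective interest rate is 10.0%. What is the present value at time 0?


PV at time 8 of the 14-year annuity-immediate:
a_n = 1756 * (1-(1+0.1)^(-14))/0.1 = 12935.9032
Discount back 8 years to time 0:
PV = 12935.9032 * (1+0.1)^(-8)
= 12935.9032 * 0.466507
= 6034.6943


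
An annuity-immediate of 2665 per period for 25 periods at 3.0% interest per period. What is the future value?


FV = PMT * ((1+i)^n - 1) / i
= 2665 * ((1.03)^25 - 1) / 0.03
= 2665 * (2.093778 - 1) / 0.03
= 97163.9394


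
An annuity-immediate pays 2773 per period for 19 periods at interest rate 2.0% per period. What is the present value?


PV = PMT * (1 - (1+i)^(-n)) / i
= 2773 * (1 - (1+0.02)^(-19)) / 0.02
= 2773 * (1 - 0.686431) / 0.02
= 2773 * 15.678462
= 43476.3752


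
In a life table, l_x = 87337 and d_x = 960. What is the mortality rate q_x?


q_x = d_x / l_x
= 960 / 87337
= 0.011


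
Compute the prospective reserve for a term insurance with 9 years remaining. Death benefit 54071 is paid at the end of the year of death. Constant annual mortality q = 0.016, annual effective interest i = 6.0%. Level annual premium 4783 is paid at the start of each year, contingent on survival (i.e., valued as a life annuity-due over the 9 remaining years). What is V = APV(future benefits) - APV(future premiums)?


v = 1/(1+i) = 0.943396
APV(future benefits) per unit = sum_{k=0}^{8} k_p_x * q * v^(k+1) = 0.102753
APV(future benefits) = 54071 * 0.102753 = 5555.981
Life annuity-due factor ä_{x:9} = sum_{k=0}^{8} k_p_x * v^k = 6.807415
APV(future premiums) = 4783 * 6.807415 = 32559.8665
V = 5555.981 - 32559.8665
= -27003.8855


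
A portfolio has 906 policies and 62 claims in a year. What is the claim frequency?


frequency = claims / policies
= 62 / 906
= 0.0684


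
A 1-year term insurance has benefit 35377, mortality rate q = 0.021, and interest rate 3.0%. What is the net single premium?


NSP = benefit * q * v
v = 1/(1+i) = 0.970874
NSP = 35377 * 0.021 * 0.970874
= 721.2786


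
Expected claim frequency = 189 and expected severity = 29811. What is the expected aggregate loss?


E[S] = E[N] * E[X]
= 189 * 29811
= 5.6343e+06


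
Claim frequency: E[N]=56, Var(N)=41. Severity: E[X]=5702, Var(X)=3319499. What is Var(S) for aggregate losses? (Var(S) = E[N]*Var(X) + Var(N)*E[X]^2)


Var(S) = E[N]*Var(X) + Var(N)*E[X]^2
= 56*3319499 + 41*5702^2
= 185891944 + 1333024964
= 1.5189e+09


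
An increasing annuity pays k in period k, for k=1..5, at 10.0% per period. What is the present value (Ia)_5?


(Ia)_n = sum_{k=1}^{n} k * v^k, v = 1/(1+i)
v = 0.909091
Sum computed term by term:
(Ia)_5 = 10.6526


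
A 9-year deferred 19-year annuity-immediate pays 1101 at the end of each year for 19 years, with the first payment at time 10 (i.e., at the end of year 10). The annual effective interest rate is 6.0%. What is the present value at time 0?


PV at time 9 of the 19-year annuity-immediate:
a_n = 1101 * (1-(1+0.06)^(-19))/0.06 = 12285.0863
Discount back 9 years to time 0:
PV = 12285.0863 * (1+0.06)^(-9)
= 12285.0863 * 0.591898
= 7271.5237


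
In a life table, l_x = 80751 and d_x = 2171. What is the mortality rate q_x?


q_x = d_x / l_x
= 2171 / 80751
= 0.0269


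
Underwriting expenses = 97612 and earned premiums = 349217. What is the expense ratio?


Expense ratio = expenses / premiums
= 97612 / 349217
= 0.2795


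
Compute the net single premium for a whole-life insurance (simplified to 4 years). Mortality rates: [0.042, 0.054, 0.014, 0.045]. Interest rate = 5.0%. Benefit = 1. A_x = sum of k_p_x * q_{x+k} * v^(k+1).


v = 0.952381
Year 0: k_p_x=1.0, q=0.042, term=0.04
Year 1: k_p_x=0.958, q=0.054, term=0.046922
Year 2: k_p_x=0.906268, q=0.014, term=0.01096
Year 3: k_p_x=0.89358, q=0.045, term=0.033082
A_x = 0.131


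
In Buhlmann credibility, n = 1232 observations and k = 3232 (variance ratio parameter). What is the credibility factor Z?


Z = n / (n + k)
= 1232 / (1232 + 3232)
= 1232 / 4464
= 0.276


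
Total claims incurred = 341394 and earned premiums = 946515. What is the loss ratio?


Loss ratio = claims / premiums
= 341394 / 946515
= 0.3607


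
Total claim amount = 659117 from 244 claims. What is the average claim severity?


severity = total / number
= 659117 / 244
= 2701.2992


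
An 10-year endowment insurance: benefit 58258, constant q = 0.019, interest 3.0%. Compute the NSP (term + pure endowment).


Term component = 8714.903
Pure endowment = 10_p_x * v^10 * benefit = 0.825449 * 0.744094 * 58258 = 35782.7239
NSP = 44497.6269


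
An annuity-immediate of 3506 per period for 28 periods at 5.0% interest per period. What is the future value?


FV = PMT * ((1+i)^n - 1) / i
= 3506 * ((1.05)^28 - 1) / 0.05
= 3506 * (3.920129 - 1) / 0.05
= 204759.4552


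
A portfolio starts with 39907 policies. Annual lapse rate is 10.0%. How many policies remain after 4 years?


remaining = initial * (1 - lapse)^years
= 39907 * (1 - 0.1)^4
= 39907 * 0.6561
= 26182.9827


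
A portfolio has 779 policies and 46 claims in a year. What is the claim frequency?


frequency = claims / policies
= 46 / 779
= 0.0591


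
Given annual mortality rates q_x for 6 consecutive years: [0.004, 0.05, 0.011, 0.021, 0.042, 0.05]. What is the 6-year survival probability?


p_k = 1 - q_k for each year
Survival = product of (1 - q_k)
= 0.996 * 0.95 * 0.989 * 0.979 * 0.958 * 0.95
= 0.8338


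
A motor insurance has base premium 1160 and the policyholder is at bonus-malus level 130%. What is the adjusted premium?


adjusted = base * BM_level / 100
= 1160 * 130 / 100
= 1160 * 1.3
= 1508.0


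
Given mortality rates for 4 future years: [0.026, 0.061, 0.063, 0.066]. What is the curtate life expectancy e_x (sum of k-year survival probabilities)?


e_x = sum_{k=1}^{n} k_p_x
k_p_x values:
  1_p_x = 0.974
  2_p_x = 0.914586
  3_p_x = 0.856967
  4_p_x = 0.800407
e_x = 3.546


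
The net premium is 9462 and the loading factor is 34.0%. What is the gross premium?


Gross = net * (1 + loading)
= 9462 * (1 + 0.34)
= 9462 * 1.34
= 12679.08


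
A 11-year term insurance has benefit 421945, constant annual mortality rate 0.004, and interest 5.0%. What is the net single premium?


NSP = benefit * sum_{k=0}^{n-1} k_p_x * q * v^(k+1)
With constant q=0.004, v=0.952381
Sum = 0.032632
NSP = 421945 * 0.032632
= 13769.1032


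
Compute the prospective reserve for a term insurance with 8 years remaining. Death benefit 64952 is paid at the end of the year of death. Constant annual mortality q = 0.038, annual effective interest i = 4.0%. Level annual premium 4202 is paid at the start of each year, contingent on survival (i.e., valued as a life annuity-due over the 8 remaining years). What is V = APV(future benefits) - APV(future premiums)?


v = 1/(1+i) = 0.961538
APV(future benefits) per unit = sum_{k=0}^{7} k_p_x * q * v^(k+1) = 0.22607
APV(future benefits) = 64952 * 0.22607 = 14683.6907
Life annuity-due factor ä_{x:8} = sum_{k=0}^{7} k_p_x * v^k = 6.187176
APV(future premiums) = 4202 * 6.187176 = 25998.5118
V = 14683.6907 - 25998.5118
= -11314.8212


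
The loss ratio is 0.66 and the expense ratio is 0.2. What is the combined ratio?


Combined ratio = loss ratio + expense ratio
= 0.66 + 0.2
= 0.86


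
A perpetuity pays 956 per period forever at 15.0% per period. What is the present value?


PV = PMT / i
= 956 / 0.15
= 6373.3333


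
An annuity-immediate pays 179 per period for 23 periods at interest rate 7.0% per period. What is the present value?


PV = PMT * (1 - (1+i)^(-n)) / i
= 179 * (1 - (1+0.07)^(-23)) / 0.07
= 179 * (1 - 0.210947) / 0.07
= 179 * 11.272187
= 2017.7215


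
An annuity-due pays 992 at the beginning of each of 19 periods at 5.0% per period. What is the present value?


PV_due = PMT * (1-(1+i)^(-n))/i * (1+i)
PV_immediate = 11988.6383
PV_due = 11988.6383 * 1.05
= 12588.0702


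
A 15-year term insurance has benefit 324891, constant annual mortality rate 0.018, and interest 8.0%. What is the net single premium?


NSP = benefit * sum_{k=0}^{n-1} k_p_x * q * v^(k+1)
With constant q=0.018, v=0.925926
Sum = 0.139581
NSP = 324891 * 0.139581
= 45348.6769


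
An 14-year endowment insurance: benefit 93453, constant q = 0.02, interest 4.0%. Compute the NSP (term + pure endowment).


Term component = 17593.7907
Pure endowment = 14_p_x * v^14 * benefit = 0.753642 * 0.577475 * 93453 = 40671.628
NSP = 58265.4187


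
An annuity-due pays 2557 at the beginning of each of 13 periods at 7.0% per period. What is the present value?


PV_due = PMT * (1-(1+i)^(-n))/i * (1+i)
PV_immediate = 21370.513
PV_due = 21370.513 * 1.07
= 22866.4489


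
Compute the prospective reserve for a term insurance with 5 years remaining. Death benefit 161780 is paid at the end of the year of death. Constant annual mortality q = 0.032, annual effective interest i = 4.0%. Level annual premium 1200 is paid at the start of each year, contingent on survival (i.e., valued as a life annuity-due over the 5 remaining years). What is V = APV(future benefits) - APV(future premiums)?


v = 1/(1+i) = 0.961538
APV(future benefits) per unit = sum_{k=0}^{4} k_p_x * q * v^(k+1) = 0.133969
APV(future benefits) = 161780 * 0.133969 = 21673.4684
Life annuity-due factor ä_{x:5} = sum_{k=0}^{4} k_p_x * v^k = 4.353985
APV(future premiums) = 1200 * 4.353985 = 5224.7822
V = 21673.4684 - 5224.7822
= 16448.6862


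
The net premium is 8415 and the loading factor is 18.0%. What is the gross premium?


Gross = net * (1 + loading)
= 8415 * (1 + 0.18)
= 8415 * 1.18
= 9929.7


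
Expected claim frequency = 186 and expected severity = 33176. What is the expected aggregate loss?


E[S] = E[N] * E[X]
= 186 * 33176
= 6.1707e+06


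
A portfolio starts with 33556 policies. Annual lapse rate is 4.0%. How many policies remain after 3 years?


remaining = initial * (1 - lapse)^years
= 33556 * (1 - 0.04)^3
= 33556 * 0.884736
= 29688.2012


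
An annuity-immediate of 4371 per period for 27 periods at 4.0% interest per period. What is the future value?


FV = PMT * ((1+i)^n - 1) / i
= 4371 * ((1.04)^27 - 1) / 0.04
= 4371 * (2.883369 - 1) / 0.04
= 205805.1012


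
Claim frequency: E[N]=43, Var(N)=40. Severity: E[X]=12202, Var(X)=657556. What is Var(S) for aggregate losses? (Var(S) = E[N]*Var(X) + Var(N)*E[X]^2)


Var(S) = E[N]*Var(X) + Var(N)*E[X]^2
= 43*657556 + 40*12202^2
= 28274908 + 5955552160
= 5.9838e+09


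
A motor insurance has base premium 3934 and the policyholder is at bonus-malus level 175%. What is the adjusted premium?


adjusted = base * BM_level / 100
= 3934 * 175 / 100
= 3934 * 1.75
= 6884.5


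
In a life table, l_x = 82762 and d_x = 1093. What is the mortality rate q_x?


q_x = d_x / l_x
= 1093 / 82762
= 0.0132


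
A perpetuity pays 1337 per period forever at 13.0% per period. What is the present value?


PV = PMT / i
= 1337 / 0.13
= 10284.6154


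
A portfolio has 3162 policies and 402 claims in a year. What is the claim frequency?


frequency = claims / policies
= 402 / 3162
= 0.1271


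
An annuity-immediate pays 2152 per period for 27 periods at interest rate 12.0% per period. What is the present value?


PV = PMT * (1 - (1+i)^(-n)) / i
= 2152 * (1 - (1+0.12)^(-27)) / 0.12
= 2152 * (1 - 0.046894) / 0.12
= 2152 * 7.942554
= 17092.3751


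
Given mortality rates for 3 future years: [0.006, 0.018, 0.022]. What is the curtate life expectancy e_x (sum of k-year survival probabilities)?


e_x = sum_{k=1}^{n} k_p_x
k_p_x values:
  1_p_x = 0.994
  2_p_x = 0.976108
  3_p_x = 0.954634
e_x = 2.9247


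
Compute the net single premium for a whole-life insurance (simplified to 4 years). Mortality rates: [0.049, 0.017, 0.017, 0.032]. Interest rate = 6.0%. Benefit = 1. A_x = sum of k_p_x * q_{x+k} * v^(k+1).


v = 0.943396
Year 0: k_p_x=1.0, q=0.049, term=0.046226
Year 1: k_p_x=0.951, q=0.017, term=0.014389
Year 2: k_p_x=0.934833, q=0.017, term=0.013343
Year 3: k_p_x=0.918941, q=0.032, term=0.023292
A_x = 0.0973


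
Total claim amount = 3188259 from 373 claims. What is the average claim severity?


severity = total / number
= 3188259 / 373
= 8547.6113


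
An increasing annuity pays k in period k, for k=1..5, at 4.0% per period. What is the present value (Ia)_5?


(Ia)_n = sum_{k=1}^{n} k * v^k, v = 1/(1+i)
v = 0.961538
Sum computed term by term:
(Ia)_5 = 13.0065


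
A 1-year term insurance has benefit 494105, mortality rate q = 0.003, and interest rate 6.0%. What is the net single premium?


NSP = benefit * q * v
v = 1/(1+i) = 0.943396
NSP = 494105 * 0.003 * 0.943396
= 1398.4104


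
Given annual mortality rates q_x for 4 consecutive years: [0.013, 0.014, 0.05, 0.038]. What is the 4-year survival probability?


p_k = 1 - q_k for each year
Survival = product of (1 - q_k)
= 0.987 * 0.986 * 0.95 * 0.962
= 0.8894


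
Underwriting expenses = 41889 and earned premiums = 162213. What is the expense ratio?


Expense ratio = expenses / premiums
= 41889 / 162213
= 0.2582


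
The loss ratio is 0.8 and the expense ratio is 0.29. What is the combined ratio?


Combined ratio = loss ratio + expense ratio
= 0.8 + 0.29
= 1.09


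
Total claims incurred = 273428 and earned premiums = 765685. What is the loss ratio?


Loss ratio = claims / premiums
= 273428 / 765685
= 0.3571


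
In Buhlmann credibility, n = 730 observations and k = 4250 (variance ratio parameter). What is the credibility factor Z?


Z = n / (n + k)
= 730 / (730 + 4250)
= 730 / 4980
= 0.1466


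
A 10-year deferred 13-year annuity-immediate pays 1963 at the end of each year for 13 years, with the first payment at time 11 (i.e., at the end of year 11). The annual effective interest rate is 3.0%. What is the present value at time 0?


PV at time 10 of the 13-year annuity-immediate:
a_n = 1963 * (1-(1+0.03)^(-13))/0.03 = 20876.4173
Discount back 10 years to time 0:
PV = 20876.4173 * (1+0.03)^(-10)
= 20876.4173 * 0.744094
= 15534.0151


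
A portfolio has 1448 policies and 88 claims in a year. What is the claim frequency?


frequency = claims / policies
= 88 / 1448
= 0.0608


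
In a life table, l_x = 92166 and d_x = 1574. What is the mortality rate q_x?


q_x = d_x / l_x
= 1574 / 92166
= 0.0171


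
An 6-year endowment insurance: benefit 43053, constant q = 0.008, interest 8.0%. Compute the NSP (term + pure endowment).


Term component = 1563.5283
Pure endowment = 6_p_x * v^6 * benefit = 0.95295 * 0.63017 * 43053 = 25854.189
NSP = 27417.7173


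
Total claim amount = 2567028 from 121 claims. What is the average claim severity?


severity = total / number
= 2567028 / 121
= 21215.1074


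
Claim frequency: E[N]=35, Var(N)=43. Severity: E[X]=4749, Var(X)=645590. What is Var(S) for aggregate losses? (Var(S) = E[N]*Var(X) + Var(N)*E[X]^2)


Var(S) = E[N]*Var(X) + Var(N)*E[X]^2
= 35*645590 + 43*4749^2
= 22595650 + 969779043
= 9.9237e+08


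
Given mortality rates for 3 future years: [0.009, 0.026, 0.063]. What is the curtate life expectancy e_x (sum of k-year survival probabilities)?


e_x = sum_{k=1}^{n} k_p_x
k_p_x values:
  1_p_x = 0.991
  2_p_x = 0.965234
  3_p_x = 0.904424
e_x = 2.8607


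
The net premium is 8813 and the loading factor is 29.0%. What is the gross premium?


Gross = net * (1 + loading)
= 8813 * (1 + 0.29)
= 8813 * 1.29
= 11368.77


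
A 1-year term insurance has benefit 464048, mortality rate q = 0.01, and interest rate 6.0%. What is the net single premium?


NSP = benefit * q * v
v = 1/(1+i) = 0.943396
NSP = 464048 * 0.01 * 0.943396
= 4377.8113


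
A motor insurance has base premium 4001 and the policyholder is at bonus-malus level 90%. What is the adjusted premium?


adjusted = base * BM_level / 100
= 4001 * 90 / 100
= 4001 * 0.9
= 3600.9


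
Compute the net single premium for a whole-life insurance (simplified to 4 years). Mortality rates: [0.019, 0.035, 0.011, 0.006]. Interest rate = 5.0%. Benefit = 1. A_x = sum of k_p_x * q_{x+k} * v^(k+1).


v = 0.952381
Year 0: k_p_x=1.0, q=0.019, term=0.018095
Year 1: k_p_x=0.981, q=0.035, term=0.031143
Year 2: k_p_x=0.946665, q=0.011, term=0.008995
Year 3: k_p_x=0.936252, q=0.006, term=0.004622
A_x = 0.0629


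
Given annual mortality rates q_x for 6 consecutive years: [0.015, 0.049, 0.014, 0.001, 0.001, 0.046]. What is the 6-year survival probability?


p_k = 1 - q_k for each year
Survival = product of (1 - q_k)
= 0.985 * 0.951 * 0.986 * 0.999 * 0.999 * 0.954
= 0.8794


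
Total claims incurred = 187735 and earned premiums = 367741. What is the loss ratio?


Loss ratio = claims / premiums
= 187735 / 367741
= 0.5105


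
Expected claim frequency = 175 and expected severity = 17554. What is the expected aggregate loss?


E[S] = E[N] * E[X]
= 175 * 17554
= 3.0720e+06


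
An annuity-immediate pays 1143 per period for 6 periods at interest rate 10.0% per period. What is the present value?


PV = PMT * (1 - (1+i)^(-n)) / i
= 1143 * (1 - (1+0.1)^(-6)) / 0.1
= 1143 * (1 - 0.564474) / 0.1
= 1143 * 4.355261
= 4978.063


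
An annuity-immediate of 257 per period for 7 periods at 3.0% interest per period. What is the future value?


FV = PMT * ((1+i)^n - 1) / i
= 257 * ((1.03)^7 - 1) / 0.03
= 257 * (1.229874 - 1) / 0.03
= 1969.2528


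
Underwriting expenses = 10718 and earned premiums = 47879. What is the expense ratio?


Expense ratio = expenses / premiums
= 10718 / 47879
= 0.2239


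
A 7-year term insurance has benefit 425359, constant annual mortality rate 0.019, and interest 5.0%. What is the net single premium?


NSP = benefit * sum_{k=0}^{n-1} k_p_x * q * v^(k+1)
With constant q=0.019, v=0.952381
Sum = 0.104257
NSP = 425359 * 0.104257
= 44346.8278


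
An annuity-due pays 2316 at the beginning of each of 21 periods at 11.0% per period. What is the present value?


PV_due = PMT * (1-(1+i)^(-n))/i * (1+i)
PV_immediate = 18701.863
PV_due = 18701.863 * 1.11
= 20759.0679


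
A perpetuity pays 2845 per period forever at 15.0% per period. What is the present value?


PV = PMT / i
= 2845 / 0.15
= 18966.6667


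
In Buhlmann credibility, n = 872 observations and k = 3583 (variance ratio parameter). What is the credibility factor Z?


Z = n / (n + k)
= 872 / (872 + 3583)
= 872 / 4455
= 0.1957


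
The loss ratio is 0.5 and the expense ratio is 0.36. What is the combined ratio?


Combined ratio = loss ratio + expense ratio
= 0.5 + 0.36
= 0.86


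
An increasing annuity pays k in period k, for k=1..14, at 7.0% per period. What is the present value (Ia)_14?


(Ia)_n = sum_{k=1}^{n} k * v^k, v = 1/(1+i)
v = 0.934579
Sum computed term by term:
(Ia)_14 = 56.1173


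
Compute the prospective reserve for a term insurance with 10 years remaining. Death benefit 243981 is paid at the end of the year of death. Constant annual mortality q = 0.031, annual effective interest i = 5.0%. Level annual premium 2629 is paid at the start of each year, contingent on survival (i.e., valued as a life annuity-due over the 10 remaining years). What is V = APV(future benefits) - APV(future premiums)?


v = 1/(1+i) = 0.952381
APV(future benefits) per unit = sum_{k=0}^{9} k_p_x * q * v^(k+1) = 0.211233
APV(future benefits) = 243981 * 0.211233 = 51536.8138
Life annuity-due factor ä_{x:10} = sum_{k=0}^{9} k_p_x * v^k = 7.154663
APV(future premiums) = 2629 * 7.154663 = 18809.6082
V = 51536.8138 - 18809.6082
= 32727.2056


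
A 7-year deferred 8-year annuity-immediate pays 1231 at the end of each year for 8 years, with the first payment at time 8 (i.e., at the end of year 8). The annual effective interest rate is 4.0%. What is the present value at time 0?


PV at time 7 of the 8-year annuity-immediate:
a_n = 1231 * (1-(1+0.04)^(-8))/0.04 = 8288.0089
Discount back 7 years to time 0:
PV = 8288.0089 * (1+0.04)^(-7)
= 8288.0089 * 0.759918
= 6298.2056


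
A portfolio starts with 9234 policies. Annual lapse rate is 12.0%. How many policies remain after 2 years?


remaining = initial * (1 - lapse)^years
= 9234 * (1 - 0.12)^2
= 9234 * 0.7744
= 7150.8096


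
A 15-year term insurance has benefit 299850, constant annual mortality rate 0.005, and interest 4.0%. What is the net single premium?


NSP = benefit * sum_{k=0}^{n-1} k_p_x * q * v^(k+1)
With constant q=0.005, v=0.961538
Sum = 0.053884
NSP = 299850 * 0.053884
= 16157.0467


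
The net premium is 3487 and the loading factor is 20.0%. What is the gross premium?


Gross = net * (1 + loading)
= 3487 * (1 + 0.2)
= 3487 * 1.2
= 4184.4


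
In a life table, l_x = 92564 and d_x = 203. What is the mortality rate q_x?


q_x = d_x / l_x
= 203 / 92564
= 0.0022


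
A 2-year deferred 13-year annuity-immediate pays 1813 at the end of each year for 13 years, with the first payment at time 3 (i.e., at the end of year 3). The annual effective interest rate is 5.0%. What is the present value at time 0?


PV at time 2 of the 13-year annuity-immediate:
a_n = 1813 * (1-(1+0.05)^(-13))/0.05 = 17030.5478
Discount back 2 years to time 0:
PV = 17030.5478 * (1+0.05)^(-2)
= 17030.5478 * 0.907029
= 15447.2089


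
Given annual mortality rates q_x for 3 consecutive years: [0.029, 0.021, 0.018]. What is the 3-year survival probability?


p_k = 1 - q_k for each year
Survival = product of (1 - q_k)
= 0.971 * 0.979 * 0.982
= 0.9335


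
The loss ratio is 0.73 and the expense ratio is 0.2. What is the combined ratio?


Combined ratio = loss ratio + expense ratio
= 0.73 + 0.2
= 0.93


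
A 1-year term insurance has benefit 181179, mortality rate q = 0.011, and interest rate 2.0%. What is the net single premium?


NSP = benefit * q * v
v = 1/(1+i) = 0.980392
NSP = 181179 * 0.011 * 0.980392
= 1953.8912


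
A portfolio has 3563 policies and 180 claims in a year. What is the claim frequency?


frequency = claims / policies
= 180 / 3563
= 0.0505


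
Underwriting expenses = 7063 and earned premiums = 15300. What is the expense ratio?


Expense ratio = expenses / premiums
= 7063 / 15300
= 0.4616


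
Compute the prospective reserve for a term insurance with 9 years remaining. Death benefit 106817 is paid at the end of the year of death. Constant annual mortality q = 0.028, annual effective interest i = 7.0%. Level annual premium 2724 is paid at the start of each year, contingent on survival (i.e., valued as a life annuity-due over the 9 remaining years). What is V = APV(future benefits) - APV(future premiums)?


v = 1/(1+i) = 0.934579
APV(future benefits) per unit = sum_{k=0}^{8} k_p_x * q * v^(k+1) = 0.165356
APV(future benefits) = 106817 * 0.165356 = 17662.8808
Life annuity-due factor ä_{x:9} = sum_{k=0}^{8} k_p_x * v^k = 6.318979
APV(future premiums) = 2724 * 6.318979 = 17212.8986
V = 17662.8808 - 17212.8986
= 449.9822


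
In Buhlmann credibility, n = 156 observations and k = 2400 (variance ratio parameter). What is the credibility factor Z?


Z = n / (n + k)
= 156 / (156 + 2400)
= 156 / 2556
= 0.061


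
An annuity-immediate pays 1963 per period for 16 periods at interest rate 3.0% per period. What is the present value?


PV = PMT * (1 - (1+i)^(-n)) / i
= 1963 * (1 - (1+0.03)^(-16)) / 0.03
= 1963 * (1 - 0.623167) / 0.03
= 1963 * 12.561102
= 24657.4433


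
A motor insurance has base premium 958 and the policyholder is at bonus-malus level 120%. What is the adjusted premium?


adjusted = base * BM_level / 100
= 958 * 120 / 100
= 958 * 1.2
= 1149.6


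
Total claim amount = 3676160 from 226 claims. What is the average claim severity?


severity = total / number
= 3676160 / 226
= 16266.1947


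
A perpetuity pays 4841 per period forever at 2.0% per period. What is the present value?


PV = PMT / i
= 4841 / 0.02
= 242050.0


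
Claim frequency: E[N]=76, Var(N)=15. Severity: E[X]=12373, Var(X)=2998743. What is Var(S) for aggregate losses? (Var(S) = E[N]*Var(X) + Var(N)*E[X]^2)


Var(S) = E[N]*Var(X) + Var(N)*E[X]^2
= 76*2998743 + 15*12373^2
= 227904468 + 2296366935
= 2.5243e+09


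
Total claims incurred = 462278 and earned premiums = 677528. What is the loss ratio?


Loss ratio = claims / premiums
= 462278 / 677528
= 0.6823


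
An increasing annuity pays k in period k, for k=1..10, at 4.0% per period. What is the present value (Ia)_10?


(Ia)_n = sum_{k=1}^{n} k * v^k, v = 1/(1+i)
v = 0.961538
Sum computed term by term:
(Ia)_10 = 41.9922


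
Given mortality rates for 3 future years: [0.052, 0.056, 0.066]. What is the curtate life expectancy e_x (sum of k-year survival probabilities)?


e_x = sum_{k=1}^{n} k_p_x
k_p_x values:
  1_p_x = 0.948
  2_p_x = 0.894912
  3_p_x = 0.835848
e_x = 2.6788


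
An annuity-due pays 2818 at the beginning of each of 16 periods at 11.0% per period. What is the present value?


PV_due = PMT * (1-(1+i)^(-n))/i * (1+i)
PV_immediate = 20794.4779
PV_due = 20794.4779 * 1.11
= 23081.8705


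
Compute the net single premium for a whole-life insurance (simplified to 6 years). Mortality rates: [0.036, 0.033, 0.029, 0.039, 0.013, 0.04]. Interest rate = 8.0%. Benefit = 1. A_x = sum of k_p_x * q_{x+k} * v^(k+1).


v = 0.925926
Year 0: k_p_x=1.0, q=0.036, term=0.033333
Year 1: k_p_x=0.964, q=0.033, term=0.027274
Year 2: k_p_x=0.932188, q=0.029, term=0.02146
Year 3: k_p_x=0.905155, q=0.039, term=0.025947
Year 4: k_p_x=0.869854, q=0.013, term=0.007696
Year 5: k_p_x=0.858545, q=0.04, term=0.021641
A_x = 0.1374


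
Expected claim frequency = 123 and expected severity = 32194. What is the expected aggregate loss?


E[S] = E[N] * E[X]
= 123 * 32194
= 3.9599e+06


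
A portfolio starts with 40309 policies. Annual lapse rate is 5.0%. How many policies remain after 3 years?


remaining = initial * (1 - lapse)^years
= 40309 * (1 - 0.05)^3
= 40309 * 0.857375
= 34559.9289


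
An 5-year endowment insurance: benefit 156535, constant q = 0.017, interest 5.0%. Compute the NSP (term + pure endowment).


Term component = 11154.6484
Pure endowment = 5_p_x * v^5 * benefit = 0.917841 * 0.783526 * 156535 = 112572.5623
NSP = 123727.2107


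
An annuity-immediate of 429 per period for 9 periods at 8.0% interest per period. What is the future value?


FV = PMT * ((1+i)^n - 1) / i
= 429 * ((1.08)^9 - 1) / 0.08
= 429 * (1.999005 - 1) / 0.08
= 5357.1623


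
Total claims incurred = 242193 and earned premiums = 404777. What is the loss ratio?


Loss ratio = claims / premiums
= 242193 / 404777
= 0.5983


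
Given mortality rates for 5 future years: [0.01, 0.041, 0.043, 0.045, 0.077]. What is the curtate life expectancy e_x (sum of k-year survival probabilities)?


e_x = sum_{k=1}^{n} k_p_x
k_p_x values:
  1_p_x = 0.99
  2_p_x = 0.94941
  3_p_x = 0.908585
  4_p_x = 0.867699
  5_p_x = 0.800886
e_x = 4.5166


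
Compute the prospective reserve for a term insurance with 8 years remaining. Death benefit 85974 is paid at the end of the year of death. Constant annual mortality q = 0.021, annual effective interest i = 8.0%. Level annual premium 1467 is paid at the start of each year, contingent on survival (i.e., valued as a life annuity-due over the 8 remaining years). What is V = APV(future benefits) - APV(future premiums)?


v = 1/(1+i) = 0.925926
APV(future benefits) per unit = sum_{k=0}^{7} k_p_x * q * v^(k+1) = 0.113129
APV(future benefits) = 85974 * 0.113129 = 9726.1775
Life annuity-due factor ä_{x:8} = sum_{k=0}^{7} k_p_x * v^k = 5.818078
APV(future premiums) = 1467 * 5.818078 = 8535.12
V = 9726.1775 - 8535.12
= 1191.0575


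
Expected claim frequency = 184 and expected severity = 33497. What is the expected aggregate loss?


E[S] = E[N] * E[X]
= 184 * 33497
= 6.1634e+06


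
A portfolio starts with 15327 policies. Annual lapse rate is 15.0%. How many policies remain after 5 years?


remaining = initial * (1 - lapse)^years
= 15327 * (1 - 0.15)^5
= 15327 * 0.443705
= 6800.6713


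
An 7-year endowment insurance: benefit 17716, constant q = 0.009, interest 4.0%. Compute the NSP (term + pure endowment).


Term component = 932.8567
Pure endowment = 7_p_x * v^7 * benefit = 0.938676 * 0.759918 * 17716 = 12637.1133
NSP = 13569.97


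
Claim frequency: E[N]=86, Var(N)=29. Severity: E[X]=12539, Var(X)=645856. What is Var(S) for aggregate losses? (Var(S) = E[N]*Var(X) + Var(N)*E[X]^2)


Var(S) = E[N]*Var(X) + Var(N)*E[X]^2
= 86*645856 + 29*12539^2
= 55543616 + 4559569109
= 4.6151e+09


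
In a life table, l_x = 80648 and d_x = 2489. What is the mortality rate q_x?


q_x = d_x / l_x
= 2489 / 80648
= 0.0309


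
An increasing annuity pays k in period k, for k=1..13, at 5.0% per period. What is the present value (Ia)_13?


(Ia)_n = sum_{k=1}^{n} k * v^k, v = 1/(1+i)
v = 0.952381
Sum computed term by term:
(Ia)_13 = 59.3815


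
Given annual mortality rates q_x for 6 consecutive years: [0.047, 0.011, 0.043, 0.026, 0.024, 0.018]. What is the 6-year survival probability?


p_k = 1 - q_k for each year
Survival = product of (1 - q_k)
= 0.953 * 0.989 * 0.957 * 0.974 * 0.976 * 0.982
= 0.842


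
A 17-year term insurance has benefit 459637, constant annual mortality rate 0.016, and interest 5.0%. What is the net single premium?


NSP = benefit * sum_{k=0}^{n-1} k_p_x * q * v^(k+1)
With constant q=0.016, v=0.952381
Sum = 0.162021
NSP = 459637 * 0.162021
= 74470.755


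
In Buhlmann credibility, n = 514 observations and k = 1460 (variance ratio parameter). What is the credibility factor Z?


Z = n / (n + k)
= 514 / (514 + 1460)
= 514 / 1974
= 0.2604


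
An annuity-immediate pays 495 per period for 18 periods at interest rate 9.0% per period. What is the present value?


PV = PMT * (1 - (1+i)^(-n)) / i
= 495 * (1 - (1+0.09)^(-18)) / 0.09
= 495 * (1 - 0.211994) / 0.09
= 495 * 8.755625
= 4334.0344


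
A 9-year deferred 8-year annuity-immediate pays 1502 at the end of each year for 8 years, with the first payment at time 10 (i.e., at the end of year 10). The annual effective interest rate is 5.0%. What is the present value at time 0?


PV at time 9 of the 8-year annuity-immediate:
a_n = 1502 * (1-(1+0.05)^(-8))/0.05 = 9707.7456
Discount back 9 years to time 0:
PV = 9707.7456 * (1+0.05)^(-9)
= 9707.7456 * 0.644609
= 6257.6993


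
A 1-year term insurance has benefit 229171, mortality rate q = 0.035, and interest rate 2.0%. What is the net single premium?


NSP = benefit * q * v
v = 1/(1+i) = 0.980392
NSP = 229171 * 0.035 * 0.980392
= 7863.7108


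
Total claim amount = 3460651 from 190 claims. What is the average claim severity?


severity = total / number
= 3460651 / 190
= 18213.9526


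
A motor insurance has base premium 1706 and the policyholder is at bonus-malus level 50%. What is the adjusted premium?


adjusted = base * BM_level / 100
= 1706 * 50 / 100
= 1706 * 0.5
= 853.0


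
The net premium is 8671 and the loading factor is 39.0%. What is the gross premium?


Gross = net * (1 + loading)
= 8671 * (1 + 0.39)
= 8671 * 1.39
= 12052.69


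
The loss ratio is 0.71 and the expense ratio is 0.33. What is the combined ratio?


Combined ratio = loss ratio + expense ratio
= 0.71 + 0.33
= 1.04


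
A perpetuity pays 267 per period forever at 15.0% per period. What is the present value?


PV = PMT / i
= 267 / 0.15
= 1780.0


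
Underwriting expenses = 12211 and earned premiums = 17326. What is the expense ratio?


Expense ratio = expenses / premiums
= 12211 / 17326
= 0.7048


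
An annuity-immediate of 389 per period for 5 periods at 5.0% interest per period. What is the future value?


FV = PMT * ((1+i)^n - 1) / i
= 389 * ((1.05)^5 - 1) / 0.05
= 389 * (1.276282 - 1) / 0.05
= 2149.4706


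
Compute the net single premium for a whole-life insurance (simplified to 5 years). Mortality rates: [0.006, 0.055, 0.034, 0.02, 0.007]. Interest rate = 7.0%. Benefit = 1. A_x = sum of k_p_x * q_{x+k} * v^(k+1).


v = 0.934579
Year 0: k_p_x=1.0, q=0.006, term=0.005607
Year 1: k_p_x=0.994, q=0.055, term=0.047751
Year 2: k_p_x=0.93933, q=0.034, term=0.02607
Year 3: k_p_x=0.907393, q=0.02, term=0.013845
Year 4: k_p_x=0.889245, q=0.007, term=0.004438
A_x = 0.0977


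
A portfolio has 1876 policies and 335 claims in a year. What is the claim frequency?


frequency = claims / policies
= 335 / 1876
= 0.1786


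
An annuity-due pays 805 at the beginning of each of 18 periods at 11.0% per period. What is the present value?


PV_due = PMT * (1-(1+i)^(-n))/i * (1+i)
PV_immediate = 6199.8013
PV_due = 6199.8013 * 1.11
= 6881.7795


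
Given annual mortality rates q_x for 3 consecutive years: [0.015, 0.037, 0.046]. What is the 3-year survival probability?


p_k = 1 - q_k for each year
Survival = product of (1 - q_k)
= 0.985 * 0.963 * 0.954
= 0.9049


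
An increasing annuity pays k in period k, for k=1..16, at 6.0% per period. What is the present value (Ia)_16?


(Ia)_n = sum_{k=1}^{n} k * v^k, v = 1/(1+i)
v = 0.943396
Sum computed term by term:
(Ia)_16 = 73.5651


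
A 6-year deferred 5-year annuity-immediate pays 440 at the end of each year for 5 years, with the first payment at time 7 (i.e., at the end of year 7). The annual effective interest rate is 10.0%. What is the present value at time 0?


PV at time 6 of the 5-year annuity-immediate:
a_n = 440 * (1-(1+0.1)^(-5))/0.1 = 1667.9462
Discount back 6 years to time 0:
PV = 1667.9462 * (1+0.1)^(-6)
= 1667.9462 * 0.564474
= 941.5121


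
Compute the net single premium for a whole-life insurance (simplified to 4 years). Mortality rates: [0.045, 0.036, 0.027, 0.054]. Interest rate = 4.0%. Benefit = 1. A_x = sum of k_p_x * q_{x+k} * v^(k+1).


v = 0.961538
Year 0: k_p_x=1.0, q=0.045, term=0.043269
Year 1: k_p_x=0.955, q=0.036, term=0.031786
Year 2: k_p_x=0.92062, q=0.027, term=0.022098
Year 3: k_p_x=0.895763, q=0.054, term=0.041348
A_x = 0.1385


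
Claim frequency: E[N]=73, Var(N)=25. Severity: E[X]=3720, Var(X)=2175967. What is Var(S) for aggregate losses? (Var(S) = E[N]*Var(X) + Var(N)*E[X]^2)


Var(S) = E[N]*Var(X) + Var(N)*E[X]^2
= 73*2175967 + 25*3720^2
= 158845591 + 345960000
= 5.0481e+08


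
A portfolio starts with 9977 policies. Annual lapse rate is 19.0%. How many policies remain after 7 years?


remaining = initial * (1 - lapse)^years
= 9977 * (1 - 0.19)^7
= 9977 * 0.228768
= 2282.4176


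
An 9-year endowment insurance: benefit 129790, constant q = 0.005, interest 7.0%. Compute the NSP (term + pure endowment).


Term component = 4153.794
Pure endowment = 9_p_x * v^9 * benefit = 0.95589 * 0.543934 * 129790 = 67483.0899
NSP = 71636.8839


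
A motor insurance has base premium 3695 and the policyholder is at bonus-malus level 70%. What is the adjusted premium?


adjusted = base * BM_level / 100
= 3695 * 70 / 100
= 3695 * 0.7
= 2586.5


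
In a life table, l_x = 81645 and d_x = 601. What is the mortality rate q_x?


q_x = d_x / l_x
= 601 / 81645
= 0.0074


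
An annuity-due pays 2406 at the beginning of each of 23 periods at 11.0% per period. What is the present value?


PV_due = PMT * (1-(1+i)^(-n))/i * (1+i)
PV_immediate = 19889.0344
PV_due = 19889.0344 * 1.11
= 22076.8282


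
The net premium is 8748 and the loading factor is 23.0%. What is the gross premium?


Gross = net * (1 + loading)
= 8748 * (1 + 0.23)
= 8748 * 1.23
= 10760.04


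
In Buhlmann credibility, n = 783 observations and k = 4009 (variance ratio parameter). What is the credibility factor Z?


Z = n / (n + k)
= 783 / (783 + 4009)
= 783 / 4792
= 0.1634
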